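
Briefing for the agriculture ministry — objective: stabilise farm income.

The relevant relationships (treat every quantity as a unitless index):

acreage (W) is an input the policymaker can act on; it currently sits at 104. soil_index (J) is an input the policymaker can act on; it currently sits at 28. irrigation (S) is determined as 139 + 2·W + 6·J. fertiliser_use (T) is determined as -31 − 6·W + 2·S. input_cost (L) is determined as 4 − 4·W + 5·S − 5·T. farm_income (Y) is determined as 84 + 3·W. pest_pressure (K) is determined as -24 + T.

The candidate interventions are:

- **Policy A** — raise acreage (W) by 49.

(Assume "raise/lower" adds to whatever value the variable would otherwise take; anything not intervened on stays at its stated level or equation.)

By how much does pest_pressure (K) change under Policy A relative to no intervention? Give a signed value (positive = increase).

Baseline:
  W = 104
  J = 28
  S = 139 + 2·104 + 6·28 = 515
  T = -31 − 6·104 + 2·515 = 375
  K = -24 + 375 = 351
Policy A (W + 49):
  W = 104 + 49 = 153
  J = 28
  S = 139 + 2·153 + 6·28 = 613
  T = -31 − 6·153 + 2·613 = 277
  K = -24 + 277 = 253
Change in K: 253 − 351 = -98

-98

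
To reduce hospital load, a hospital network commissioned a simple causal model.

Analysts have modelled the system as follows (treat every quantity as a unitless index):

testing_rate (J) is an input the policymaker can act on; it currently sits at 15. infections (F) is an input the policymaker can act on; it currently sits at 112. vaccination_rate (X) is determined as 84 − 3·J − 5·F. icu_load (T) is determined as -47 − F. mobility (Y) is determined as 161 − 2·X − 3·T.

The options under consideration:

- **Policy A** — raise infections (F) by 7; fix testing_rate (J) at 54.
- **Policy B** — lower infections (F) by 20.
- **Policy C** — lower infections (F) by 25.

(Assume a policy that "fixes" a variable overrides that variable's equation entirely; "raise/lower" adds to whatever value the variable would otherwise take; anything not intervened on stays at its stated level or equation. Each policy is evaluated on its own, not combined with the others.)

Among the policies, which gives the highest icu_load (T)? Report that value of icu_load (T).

Policy A (F + 7, J := 54):
  F = 112 + 7 = 119
  T = -47 − 119 = -166
Policy B (F − 20):
  F = 112 − 20 = 92
  T = -47 − 92 = -139
Policy C (F − 25):
  F = 112 − 25 = 87
  T = -47 − 87 = -134
Comparing — Policy A: T=-166, Policy B: T=-139, Policy C: T=-134. Highest is -134 (Policy C).

-134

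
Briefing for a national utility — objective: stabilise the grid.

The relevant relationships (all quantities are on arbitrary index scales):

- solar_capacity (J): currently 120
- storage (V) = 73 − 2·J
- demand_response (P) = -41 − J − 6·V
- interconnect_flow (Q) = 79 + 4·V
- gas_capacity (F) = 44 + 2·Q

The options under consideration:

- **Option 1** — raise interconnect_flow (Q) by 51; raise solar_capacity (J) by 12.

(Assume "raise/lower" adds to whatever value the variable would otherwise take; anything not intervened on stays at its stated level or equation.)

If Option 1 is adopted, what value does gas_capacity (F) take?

-1224

Option 1 (Q + 51, J + 12):
  J = 120 + 12 = 132
  V = 73 − 2·132 = -191
  Q = 79 + 4·(-191) (+51 from intervention) = -634
  F = 44 + 2·(-634) = -1224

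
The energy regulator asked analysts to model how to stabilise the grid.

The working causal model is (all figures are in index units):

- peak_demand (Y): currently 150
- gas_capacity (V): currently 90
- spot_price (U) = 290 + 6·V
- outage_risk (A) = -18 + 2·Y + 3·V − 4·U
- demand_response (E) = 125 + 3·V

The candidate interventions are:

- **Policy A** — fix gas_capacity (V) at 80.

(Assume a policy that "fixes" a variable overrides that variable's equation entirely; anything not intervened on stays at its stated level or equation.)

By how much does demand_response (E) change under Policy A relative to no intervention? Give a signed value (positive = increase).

-30

Baseline:
  V = 90
  E = 125 + 3·90 = 395
Policy A (V := 80):
  V = 80
  E = 125 + 3·80 = 365
Change in E: 365 − 395 = -30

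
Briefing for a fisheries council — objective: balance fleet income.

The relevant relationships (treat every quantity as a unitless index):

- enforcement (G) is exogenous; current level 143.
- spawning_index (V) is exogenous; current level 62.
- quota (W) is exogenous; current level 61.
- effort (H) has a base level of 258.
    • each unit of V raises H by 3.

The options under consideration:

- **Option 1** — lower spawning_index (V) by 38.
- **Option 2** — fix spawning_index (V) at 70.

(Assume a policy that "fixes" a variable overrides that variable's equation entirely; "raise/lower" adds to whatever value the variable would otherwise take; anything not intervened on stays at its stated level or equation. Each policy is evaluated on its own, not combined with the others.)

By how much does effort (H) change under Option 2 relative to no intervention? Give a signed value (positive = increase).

Baseline:
  V = 62
  H = 258 + 3·62 = 444
Option 2 (V := 70):
  V = 70
  H = 258 + 3·70 = 468
Change in H: 468 − 444 = 24

24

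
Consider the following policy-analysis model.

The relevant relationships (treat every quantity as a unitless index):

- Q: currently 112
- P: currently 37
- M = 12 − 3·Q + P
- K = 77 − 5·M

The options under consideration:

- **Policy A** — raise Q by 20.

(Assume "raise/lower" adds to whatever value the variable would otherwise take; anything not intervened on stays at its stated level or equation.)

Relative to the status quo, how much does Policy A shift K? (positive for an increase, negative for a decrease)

300

Baseline:
  Q = 112
  P = 37
  M = 12 − 3·112 + 37 = -287
  K = 77 − 5·(-287) = 1512
Policy A (Q + 20):
  Q = 112 + 20 = 132
  P = 37
  M = 12 − 3·132 + 37 = -347
  K = 77 − 5·(-347) = 1812
Change in K: 1812 − 1512 = 300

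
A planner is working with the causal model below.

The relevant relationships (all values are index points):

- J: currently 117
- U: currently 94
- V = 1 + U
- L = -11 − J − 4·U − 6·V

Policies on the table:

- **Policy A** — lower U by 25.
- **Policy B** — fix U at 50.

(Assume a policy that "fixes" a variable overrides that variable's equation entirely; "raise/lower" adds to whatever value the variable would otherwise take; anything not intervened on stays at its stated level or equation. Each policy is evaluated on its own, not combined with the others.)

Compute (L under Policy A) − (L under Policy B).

-190

Policy A (U − 25):
  J = 117
  U = 94 − 25 = 69
  V = 1 + 69 = 70
  L = -11 − 117 − 4·69 − 6·70 = -824
Policy B (U := 50):
  J = 117
  U = 50
  V = 1 + 50 = 51
  L = -11 − 117 − 4·50 − 6·51 = -634
L: -824 − (-634) = -190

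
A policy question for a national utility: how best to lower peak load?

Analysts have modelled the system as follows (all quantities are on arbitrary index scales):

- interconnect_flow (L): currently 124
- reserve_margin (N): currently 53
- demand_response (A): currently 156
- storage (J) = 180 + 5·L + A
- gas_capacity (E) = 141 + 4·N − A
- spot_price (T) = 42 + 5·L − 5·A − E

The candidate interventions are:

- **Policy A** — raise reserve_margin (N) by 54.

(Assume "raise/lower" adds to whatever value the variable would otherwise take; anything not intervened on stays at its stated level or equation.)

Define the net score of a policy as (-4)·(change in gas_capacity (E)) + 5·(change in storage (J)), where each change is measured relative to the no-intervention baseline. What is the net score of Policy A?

Baseline:
  L = 124
  N = 53
  A = 156
  J = 180 + 5·124 + 156 = 956
  E = 141 + 4·53 − 156 = 197
Policy A (N + 54):
  L = 124
  N = 53 + 54 = 107
  A = 156
  J = 180 + 5·124 + 156 = 956
  E = 141 + 4·107 − 156 = 413
ΔE = 413 − 197 = 216; ΔJ = 956 − 956 = 0
Score = (-4)·216 + 5·0 = -864

-864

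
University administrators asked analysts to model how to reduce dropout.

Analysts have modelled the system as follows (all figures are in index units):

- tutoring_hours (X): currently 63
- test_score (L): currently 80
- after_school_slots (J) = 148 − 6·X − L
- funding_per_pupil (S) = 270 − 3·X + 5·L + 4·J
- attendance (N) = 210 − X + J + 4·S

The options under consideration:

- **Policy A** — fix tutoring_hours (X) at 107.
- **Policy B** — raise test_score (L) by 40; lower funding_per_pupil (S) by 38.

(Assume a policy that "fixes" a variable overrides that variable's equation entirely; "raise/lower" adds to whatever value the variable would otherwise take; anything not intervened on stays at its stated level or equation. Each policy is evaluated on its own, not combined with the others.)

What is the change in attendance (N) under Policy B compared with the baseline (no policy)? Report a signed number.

-32

Baseline:
  X = 63
  L = 80
  J = 148 − 6·63 − 80 = -310
  S = 270 − 3·63 + 5·80 + 4·(-310) = -759
  N = 210 − 63 + (-310) + 4·(-759) = -3199
Policy B (L + 40, S − 38):
  X = 63
  L = 80 + 40 = 120
  J = 148 − 6·63 − 120 = -350
  S = 270 − 3·63 + 5·120 + 4·(-350) (−38 from intervention) = -757
  N = 210 − 63 + (-350) + 4·(-757) = -3231
Change in N: -3231 − (-3199) = -32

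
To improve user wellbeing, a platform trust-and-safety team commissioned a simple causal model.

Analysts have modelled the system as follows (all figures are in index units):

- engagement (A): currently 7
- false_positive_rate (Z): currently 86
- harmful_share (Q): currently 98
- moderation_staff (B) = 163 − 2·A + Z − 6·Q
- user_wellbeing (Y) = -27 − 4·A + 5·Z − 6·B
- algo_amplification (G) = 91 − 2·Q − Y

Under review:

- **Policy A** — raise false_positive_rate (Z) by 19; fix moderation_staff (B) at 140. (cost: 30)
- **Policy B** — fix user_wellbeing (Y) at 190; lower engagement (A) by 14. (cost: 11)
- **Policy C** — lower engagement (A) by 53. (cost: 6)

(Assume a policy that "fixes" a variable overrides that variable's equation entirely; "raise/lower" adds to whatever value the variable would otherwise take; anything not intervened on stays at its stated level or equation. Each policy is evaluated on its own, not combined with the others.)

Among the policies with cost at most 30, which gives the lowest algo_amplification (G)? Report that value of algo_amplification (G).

Policy A (Z + 19, B := 140):
  A = 7
  Z = 86 + 19 = 105
  Q = 98
  B = 140
  Y = -27 − 4·7 + 5·105 − 6·140 = -370
  G = 91 − 2·98 − (-370) = 265
Policy B (Y := 190, A − 14):
  A = 7 − 14 = -7
  Z = 86
  Q = 98
  B = 163 − 2·(-7) + 86 − 6·98 = -325
  Y = 190
  G = 91 − 2·98 − 190 = -295
Policy C (A − 53):
  A = 7 − 53 = -46
  Z = 86
  Q = 98
  B = 163 − 2·(-46) + 86 − 6·98 = -247
  Y = -27 − 4·(-46) + 5·86 − 6·(-247) = 2069
  G = 91 − 2·98 − 2069 = -2174
Comparing — Policy A: G=265, Policy B: G=-295, Policy C: G=-2174. Lowest is -2174 (Policy C).

-2174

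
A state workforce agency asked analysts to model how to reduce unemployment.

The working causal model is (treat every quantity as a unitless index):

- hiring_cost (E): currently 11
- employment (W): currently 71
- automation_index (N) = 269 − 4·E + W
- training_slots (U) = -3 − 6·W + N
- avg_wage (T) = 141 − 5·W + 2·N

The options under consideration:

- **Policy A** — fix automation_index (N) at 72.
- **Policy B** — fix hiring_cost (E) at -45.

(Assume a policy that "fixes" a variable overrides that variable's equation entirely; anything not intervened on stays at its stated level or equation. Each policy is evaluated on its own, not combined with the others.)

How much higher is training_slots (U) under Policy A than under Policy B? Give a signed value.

Policy A (N := 72):
  E = 11
  W = 71
  N = 72
  U = -3 − 6·71 + 72 = -357
Policy B (E := -45):
  E = -45
  W = 71
  N = 269 − 4·(-45) + 71 = 520
  U = -3 − 6·71 + 520 = 91
U: -357 − 91 = -448

-448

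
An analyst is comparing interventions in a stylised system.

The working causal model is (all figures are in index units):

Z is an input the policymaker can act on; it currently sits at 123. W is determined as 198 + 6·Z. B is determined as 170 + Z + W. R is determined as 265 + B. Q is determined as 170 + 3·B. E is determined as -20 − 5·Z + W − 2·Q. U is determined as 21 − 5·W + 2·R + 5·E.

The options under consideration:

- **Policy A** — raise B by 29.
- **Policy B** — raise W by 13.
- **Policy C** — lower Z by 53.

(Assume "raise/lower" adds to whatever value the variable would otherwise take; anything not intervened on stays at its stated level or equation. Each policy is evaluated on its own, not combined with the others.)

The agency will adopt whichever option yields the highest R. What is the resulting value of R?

Policy A (B + 29):
  Z = 123
  W = 198 + 6·123 = 936
  B = 170 + 123 + 936 (+29 from intervention) = 1258
  R = 265 + 1258 = 1523
Policy B (W + 13):
  Z = 123
  W = 198 + 6·123 (+13 from intervention) = 949
  B = 170 + 123 + 949 = 1242
  R = 265 + 1242 = 1507
Policy C (Z − 53):
  Z = 123 − 53 = 70
  W = 198 + 6·70 = 618
  B = 170 + 70 + 618 = 858
  R = 265 + 858 = 1123
Comparing — Policy A: R=1523, Policy B: R=1507, Policy C: R=1123. Highest is 1523 (Policy A).

1523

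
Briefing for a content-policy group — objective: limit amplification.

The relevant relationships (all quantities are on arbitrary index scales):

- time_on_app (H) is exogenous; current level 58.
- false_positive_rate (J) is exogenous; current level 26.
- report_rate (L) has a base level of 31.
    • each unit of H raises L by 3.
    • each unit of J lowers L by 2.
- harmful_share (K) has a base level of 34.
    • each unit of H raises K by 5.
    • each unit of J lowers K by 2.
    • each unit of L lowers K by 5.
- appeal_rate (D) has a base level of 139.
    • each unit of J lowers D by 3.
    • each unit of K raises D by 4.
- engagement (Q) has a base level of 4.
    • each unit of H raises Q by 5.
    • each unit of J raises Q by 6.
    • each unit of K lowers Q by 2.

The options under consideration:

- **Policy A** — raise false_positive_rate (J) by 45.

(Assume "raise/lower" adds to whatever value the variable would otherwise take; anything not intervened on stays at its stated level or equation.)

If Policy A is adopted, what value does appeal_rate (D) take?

-606

Policy A (J + 45):
  H = 58
  J = 26 + 45 = 71
  L = 31 + 3·58 − 2·71 = 63
  K = 34 + 5·58 − 2·71 − 5·63 = -133
  D = 139 − 3·71 + 4·(-133) = -606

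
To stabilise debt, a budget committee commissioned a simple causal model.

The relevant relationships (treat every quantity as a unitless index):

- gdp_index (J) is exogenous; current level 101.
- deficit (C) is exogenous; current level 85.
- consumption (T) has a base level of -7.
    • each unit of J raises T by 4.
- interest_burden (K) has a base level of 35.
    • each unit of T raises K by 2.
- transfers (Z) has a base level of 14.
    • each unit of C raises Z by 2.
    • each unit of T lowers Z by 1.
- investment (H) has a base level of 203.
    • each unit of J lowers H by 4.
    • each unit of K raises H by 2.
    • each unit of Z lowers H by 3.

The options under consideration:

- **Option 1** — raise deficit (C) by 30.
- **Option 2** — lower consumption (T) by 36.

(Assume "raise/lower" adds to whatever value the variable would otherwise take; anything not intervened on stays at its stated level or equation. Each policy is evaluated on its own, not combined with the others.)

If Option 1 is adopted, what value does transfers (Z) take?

-153

Option 1 (C + 30):
  J = 101
  C = 85 + 30 = 115
  T = -7 + 4·101 = 397
  Z = 14 + 2·115 − 397 = -153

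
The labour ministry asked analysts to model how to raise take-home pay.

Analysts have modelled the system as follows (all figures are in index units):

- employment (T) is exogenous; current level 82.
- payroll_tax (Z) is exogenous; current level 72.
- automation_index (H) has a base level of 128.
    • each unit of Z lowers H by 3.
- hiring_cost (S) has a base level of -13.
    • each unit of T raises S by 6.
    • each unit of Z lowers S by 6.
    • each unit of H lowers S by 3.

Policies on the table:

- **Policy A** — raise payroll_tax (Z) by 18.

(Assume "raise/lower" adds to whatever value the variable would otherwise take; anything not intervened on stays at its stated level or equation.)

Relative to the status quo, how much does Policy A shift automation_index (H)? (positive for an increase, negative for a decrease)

Baseline:
  Z = 72
  H = 128 − 3·72 = -88
Policy A (Z + 18):
  Z = 72 + 18 = 90
  H = 128 − 3·90 = -142
Change in H: -142 − (-88) = -54

-54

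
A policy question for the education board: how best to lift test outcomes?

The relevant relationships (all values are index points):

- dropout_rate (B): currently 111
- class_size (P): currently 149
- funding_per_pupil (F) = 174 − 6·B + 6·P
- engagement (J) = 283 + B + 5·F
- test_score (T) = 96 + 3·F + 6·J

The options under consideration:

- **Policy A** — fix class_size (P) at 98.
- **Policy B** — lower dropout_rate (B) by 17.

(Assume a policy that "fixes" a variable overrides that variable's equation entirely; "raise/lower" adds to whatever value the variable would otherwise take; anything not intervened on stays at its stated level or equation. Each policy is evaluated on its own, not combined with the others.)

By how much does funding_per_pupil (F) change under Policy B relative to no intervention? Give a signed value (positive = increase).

102

Baseline:
  B = 111
  P = 149
  F = 174 − 6·111 + 6·149 = 402
Policy B (B − 17):
  B = 111 − 17 = 94
  P = 149
  F = 174 − 6·94 + 6·149 = 504
Change in F: 504 − 402 = 102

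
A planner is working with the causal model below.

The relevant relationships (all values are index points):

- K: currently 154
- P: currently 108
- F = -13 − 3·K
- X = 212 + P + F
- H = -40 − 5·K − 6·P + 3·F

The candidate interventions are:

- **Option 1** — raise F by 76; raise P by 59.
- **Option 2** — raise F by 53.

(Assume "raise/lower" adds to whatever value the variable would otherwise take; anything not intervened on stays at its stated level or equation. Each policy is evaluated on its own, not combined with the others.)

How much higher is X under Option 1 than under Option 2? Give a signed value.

Option 1 (F + 76, P + 59):
  K = 154
  P = 108 + 59 = 167
  F = -13 − 3·154 (+76 from intervention) = -399
  X = 212 + 167 + (-399) = -20
Option 2 (F + 53):
  K = 154
  P = 108
  F = -13 − 3·154 (+53 from intervention) = -422
  X = 212 + 108 + (-422) = -102
X: -20 − (-102) = 82

82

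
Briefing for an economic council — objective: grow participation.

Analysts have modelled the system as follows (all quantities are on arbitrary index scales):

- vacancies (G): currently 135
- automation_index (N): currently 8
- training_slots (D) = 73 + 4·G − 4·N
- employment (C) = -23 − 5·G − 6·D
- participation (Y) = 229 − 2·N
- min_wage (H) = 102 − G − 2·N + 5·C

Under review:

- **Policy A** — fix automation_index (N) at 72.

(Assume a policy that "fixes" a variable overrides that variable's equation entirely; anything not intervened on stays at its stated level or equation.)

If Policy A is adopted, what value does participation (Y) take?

Policy A (N := 72):
  N = 72
  Y = 229 − 2·72 = 85

85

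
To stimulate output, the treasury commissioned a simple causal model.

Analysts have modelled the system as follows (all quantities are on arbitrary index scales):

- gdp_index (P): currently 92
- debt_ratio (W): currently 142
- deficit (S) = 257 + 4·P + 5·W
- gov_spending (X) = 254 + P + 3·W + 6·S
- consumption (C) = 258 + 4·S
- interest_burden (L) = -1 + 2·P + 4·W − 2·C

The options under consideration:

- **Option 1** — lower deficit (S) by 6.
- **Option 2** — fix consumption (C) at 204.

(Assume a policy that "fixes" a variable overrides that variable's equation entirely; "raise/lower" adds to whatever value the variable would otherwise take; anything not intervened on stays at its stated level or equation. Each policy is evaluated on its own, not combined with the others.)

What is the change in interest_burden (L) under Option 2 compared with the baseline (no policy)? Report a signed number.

10788

Baseline:
  P = 92
  W = 142
  S = 257 + 4·92 + 5·142 = 1335
  C = 258 + 4·1335 = 5598
  L = -1 + 2·92 + 4·142 − 2·5598 = -10445
Option 2 (C := 204):
  P = 92
  W = 142
  S = 257 + 4·92 + 5·142 = 1335
  C = 204
  L = -1 + 2·92 + 4·142 − 2·204 = 343
Change in L: 343 − (-10445) = 10788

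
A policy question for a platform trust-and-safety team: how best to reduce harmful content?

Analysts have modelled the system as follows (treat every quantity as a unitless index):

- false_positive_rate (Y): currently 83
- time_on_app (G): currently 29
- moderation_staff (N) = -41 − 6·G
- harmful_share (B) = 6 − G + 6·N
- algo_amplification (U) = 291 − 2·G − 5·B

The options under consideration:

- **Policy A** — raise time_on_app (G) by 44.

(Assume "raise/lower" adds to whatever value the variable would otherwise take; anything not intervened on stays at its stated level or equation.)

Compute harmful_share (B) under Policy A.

-2941

Policy A (G + 44):
  G = 29 + 44 = 73
  N = -41 − 6·73 = -479
  B = 6 − 73 + 6·(-479) = -2941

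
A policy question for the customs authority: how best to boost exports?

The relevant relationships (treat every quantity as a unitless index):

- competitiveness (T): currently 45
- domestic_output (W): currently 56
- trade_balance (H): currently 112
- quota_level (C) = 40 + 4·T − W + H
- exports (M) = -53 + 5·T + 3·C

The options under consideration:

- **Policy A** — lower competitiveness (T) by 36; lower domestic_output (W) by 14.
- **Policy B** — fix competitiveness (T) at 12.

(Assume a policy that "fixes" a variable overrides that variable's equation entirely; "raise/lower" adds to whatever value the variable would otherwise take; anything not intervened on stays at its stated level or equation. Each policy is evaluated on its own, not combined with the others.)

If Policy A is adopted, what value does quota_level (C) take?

146

Policy A (T − 36, W − 14):
  T = 45 − 36 = 9
  W = 56 − 14 = 42
  H = 112
  C = 40 + 4·9 − 42 + 112 = 146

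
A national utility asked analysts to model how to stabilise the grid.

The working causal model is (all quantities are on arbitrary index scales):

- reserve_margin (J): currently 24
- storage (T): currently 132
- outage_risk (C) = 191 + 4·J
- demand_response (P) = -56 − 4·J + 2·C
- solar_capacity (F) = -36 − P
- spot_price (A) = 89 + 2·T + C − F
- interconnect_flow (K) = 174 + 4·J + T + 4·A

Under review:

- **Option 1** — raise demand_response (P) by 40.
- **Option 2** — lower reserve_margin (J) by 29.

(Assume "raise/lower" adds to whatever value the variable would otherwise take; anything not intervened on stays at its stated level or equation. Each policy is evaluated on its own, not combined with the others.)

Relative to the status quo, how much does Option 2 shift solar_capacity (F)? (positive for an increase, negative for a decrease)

116

Baseline:
  J = 24
  C = 191 + 4·24 = 287
  P = -56 − 4·24 + 2·287 = 422
  F = -36 − 422 = -458
Option 2 (J − 29):
  J = 24 − 29 = -5
  C = 191 + 4·(-5) = 171
  P = -56 − 4·(-5) + 2·171 = 306
  F = -36 − 306 = -342
Change in F: -342 − (-458) = 116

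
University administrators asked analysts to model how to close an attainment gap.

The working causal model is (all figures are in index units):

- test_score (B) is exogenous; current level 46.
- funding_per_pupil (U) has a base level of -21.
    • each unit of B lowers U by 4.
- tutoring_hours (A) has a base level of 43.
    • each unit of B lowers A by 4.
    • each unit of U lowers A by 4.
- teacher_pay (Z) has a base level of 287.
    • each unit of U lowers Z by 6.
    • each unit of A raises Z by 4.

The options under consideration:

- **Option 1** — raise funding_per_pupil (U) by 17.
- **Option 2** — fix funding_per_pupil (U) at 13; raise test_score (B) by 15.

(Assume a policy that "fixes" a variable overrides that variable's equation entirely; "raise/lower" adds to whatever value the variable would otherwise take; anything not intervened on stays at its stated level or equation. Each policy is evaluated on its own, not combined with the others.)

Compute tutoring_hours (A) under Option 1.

Option 1 (U + 17):
  B = 46
  U = -21 − 4·46 (+17 from intervention) = -188
  A = 43 − 4·46 − 4·(-188) = 611

611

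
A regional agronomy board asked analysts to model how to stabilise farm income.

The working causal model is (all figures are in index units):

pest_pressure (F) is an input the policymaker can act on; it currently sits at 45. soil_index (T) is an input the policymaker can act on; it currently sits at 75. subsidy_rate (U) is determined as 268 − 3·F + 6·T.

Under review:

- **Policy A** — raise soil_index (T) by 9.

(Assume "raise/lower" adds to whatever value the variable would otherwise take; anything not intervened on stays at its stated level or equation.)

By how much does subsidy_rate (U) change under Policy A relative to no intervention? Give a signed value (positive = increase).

54

Baseline:
  F = 45
  T = 75
  U = 268 − 3·45 + 6·75 = 583
Policy A (T + 9):
  F = 45
  T = 75 + 9 = 84
  U = 268 − 3·45 + 6·84 = 637
Change in U: 637 − 583 = 54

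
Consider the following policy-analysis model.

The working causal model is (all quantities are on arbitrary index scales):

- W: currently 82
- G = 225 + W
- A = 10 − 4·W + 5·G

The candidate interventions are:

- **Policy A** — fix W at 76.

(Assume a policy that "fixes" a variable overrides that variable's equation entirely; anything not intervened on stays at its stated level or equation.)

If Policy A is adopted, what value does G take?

Policy A (W := 76):
  W = 76
  G = 225 + 76 = 301

301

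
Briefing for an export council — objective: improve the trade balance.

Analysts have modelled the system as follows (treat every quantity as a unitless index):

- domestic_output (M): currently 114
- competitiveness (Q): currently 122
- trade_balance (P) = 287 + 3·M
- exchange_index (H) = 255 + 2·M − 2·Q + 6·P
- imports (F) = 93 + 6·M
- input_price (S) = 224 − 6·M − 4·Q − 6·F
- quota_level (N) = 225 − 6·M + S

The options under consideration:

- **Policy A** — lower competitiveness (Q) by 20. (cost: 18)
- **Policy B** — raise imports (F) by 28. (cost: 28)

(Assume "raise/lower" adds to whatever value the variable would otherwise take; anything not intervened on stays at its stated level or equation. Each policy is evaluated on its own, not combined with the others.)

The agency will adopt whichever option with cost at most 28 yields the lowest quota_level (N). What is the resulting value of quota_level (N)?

-6237

Policy A (Q − 20):
  M = 114
  Q = 122 − 20 = 102
  F = 93 + 6·114 = 777
  S = 224 − 6·114 − 4·102 − 6·777 = -5530
  N = 225 − 6·114 + (-5530) = -5989
Policy B (F + 28):
  M = 114
  Q = 122
  F = 93 + 6·114 (+28 from intervention) = 805
  S = 224 − 6·114 − 4·122 − 6·805 = -5778
  N = 225 − 6·114 + (-5778) = -6237
Comparing — Policy A: N=-5989, Policy B: N=-6237. Lowest is -6237 (Policy B).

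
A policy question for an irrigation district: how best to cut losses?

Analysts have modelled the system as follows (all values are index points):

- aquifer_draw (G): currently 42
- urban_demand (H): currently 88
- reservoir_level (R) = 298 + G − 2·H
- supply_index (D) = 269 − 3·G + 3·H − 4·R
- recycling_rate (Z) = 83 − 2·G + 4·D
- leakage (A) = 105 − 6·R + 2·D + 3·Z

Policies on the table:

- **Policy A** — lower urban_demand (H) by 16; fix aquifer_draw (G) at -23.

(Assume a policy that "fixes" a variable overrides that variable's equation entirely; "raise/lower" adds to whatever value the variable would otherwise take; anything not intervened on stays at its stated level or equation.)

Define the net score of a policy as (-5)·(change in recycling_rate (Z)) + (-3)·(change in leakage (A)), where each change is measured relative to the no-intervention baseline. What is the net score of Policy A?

Baseline:
  G = 42
  H = 88
  R = 298 + 42 − 2·88 = 164
  D = 269 − 3·42 + 3·88 − 4·164 = -249
  Z = 83 − 2·42 + 4·(-249) = -997
  A = 105 − 6·164 + 2·(-249) + 3·(-997) = -4368
Policy A (H − 16, G := -23):
  G = -23
  H = 88 − 16 = 72
  R = 298 + (-23) − 2·72 = 131
  D = 269 − 3·(-23) + 3·72 − 4·131 = 30
  Z = 83 − 2·(-23) + 4·30 = 249
  A = 105 − 6·131 + 2·30 + 3·249 = 126
ΔZ = 249 − (-997) = 1246; ΔA = 126 − (-4368) = 4494
Score = (-5)·1246 + (-3)·4494 = -19712

-19712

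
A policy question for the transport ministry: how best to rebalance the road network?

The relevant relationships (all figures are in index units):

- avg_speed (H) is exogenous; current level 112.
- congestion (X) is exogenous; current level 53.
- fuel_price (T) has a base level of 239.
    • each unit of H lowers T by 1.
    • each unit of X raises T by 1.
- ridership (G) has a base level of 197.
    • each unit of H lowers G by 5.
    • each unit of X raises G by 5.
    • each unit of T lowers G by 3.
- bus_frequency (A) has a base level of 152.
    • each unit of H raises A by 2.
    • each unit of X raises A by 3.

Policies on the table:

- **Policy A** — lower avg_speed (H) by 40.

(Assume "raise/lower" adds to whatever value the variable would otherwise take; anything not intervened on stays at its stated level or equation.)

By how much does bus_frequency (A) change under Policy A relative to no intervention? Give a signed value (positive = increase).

Baseline:
  H = 112
  X = 53
  A = 152 + 2·112 + 3·53 = 535
Policy A (H − 40):
  H = 112 − 40 = 72
  X = 53
  A = 152 + 2·72 + 3·53 = 455
Change in A: 455 − 535 = -80

-80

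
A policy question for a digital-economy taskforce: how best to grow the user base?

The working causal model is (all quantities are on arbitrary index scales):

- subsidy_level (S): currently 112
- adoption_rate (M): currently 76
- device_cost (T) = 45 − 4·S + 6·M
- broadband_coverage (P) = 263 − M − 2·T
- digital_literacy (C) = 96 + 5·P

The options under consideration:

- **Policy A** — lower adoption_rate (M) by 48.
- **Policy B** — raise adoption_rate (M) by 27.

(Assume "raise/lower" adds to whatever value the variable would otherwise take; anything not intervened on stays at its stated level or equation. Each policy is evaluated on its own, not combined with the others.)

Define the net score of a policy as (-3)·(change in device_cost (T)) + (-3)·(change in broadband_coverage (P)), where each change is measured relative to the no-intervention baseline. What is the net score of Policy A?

-1008

Baseline:
  S = 112
  M = 76
  T = 45 − 4·112 + 6·76 = 53
  P = 263 − 76 − 2·53 = 81
Policy A (M − 48):
  S = 112
  M = 76 − 48 = 28
  T = 45 − 4·112 + 6·28 = -235
  P = 263 − 28 − 2·(-235) = 705
ΔT = -235 − 53 = -288; ΔP = 705 − 81 = 624
Score = (-3)·(-288) + (-3)·624 = -1008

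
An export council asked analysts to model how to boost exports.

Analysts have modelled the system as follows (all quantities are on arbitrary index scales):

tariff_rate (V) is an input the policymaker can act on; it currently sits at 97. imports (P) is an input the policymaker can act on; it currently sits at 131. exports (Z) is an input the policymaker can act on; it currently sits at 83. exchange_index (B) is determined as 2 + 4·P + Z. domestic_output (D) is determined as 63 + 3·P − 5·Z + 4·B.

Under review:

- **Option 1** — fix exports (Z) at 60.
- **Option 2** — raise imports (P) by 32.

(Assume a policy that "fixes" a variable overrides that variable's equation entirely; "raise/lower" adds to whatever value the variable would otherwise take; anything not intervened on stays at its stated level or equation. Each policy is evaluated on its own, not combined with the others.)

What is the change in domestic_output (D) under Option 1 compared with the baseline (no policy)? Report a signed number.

23

Baseline:
  P = 131
  Z = 83
  B = 2 + 4·131 + 83 = 609
  D = 63 + 3·131 − 5·83 + 4·609 = 2477
Option 1 (Z := 60):
  P = 131
  Z = 60
  B = 2 + 4·131 + 60 = 586
  D = 63 + 3·131 − 5·60 + 4·586 = 2500
Change in D: 2500 − 2477 = 23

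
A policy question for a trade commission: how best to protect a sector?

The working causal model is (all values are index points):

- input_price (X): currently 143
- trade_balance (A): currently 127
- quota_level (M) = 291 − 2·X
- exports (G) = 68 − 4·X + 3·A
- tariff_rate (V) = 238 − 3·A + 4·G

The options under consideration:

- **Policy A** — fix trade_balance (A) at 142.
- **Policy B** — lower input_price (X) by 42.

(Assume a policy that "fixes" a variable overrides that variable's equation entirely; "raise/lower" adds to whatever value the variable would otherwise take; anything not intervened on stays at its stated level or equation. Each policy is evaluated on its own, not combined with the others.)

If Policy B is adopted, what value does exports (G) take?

Policy B (X − 42):
  X = 143 − 42 = 101
  A = 127
  G = 68 − 4·101 + 3·127 = 45

45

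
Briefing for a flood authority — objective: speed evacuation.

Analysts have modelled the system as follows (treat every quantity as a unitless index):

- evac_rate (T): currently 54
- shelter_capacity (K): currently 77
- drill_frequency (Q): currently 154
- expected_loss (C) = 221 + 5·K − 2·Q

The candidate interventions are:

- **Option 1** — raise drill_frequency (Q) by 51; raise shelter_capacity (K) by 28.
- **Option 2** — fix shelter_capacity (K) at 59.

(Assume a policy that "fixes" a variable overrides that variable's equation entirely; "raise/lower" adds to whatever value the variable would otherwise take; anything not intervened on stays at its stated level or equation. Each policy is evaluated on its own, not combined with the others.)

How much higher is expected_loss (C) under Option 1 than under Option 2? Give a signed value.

128

Option 1 (Q + 51, K + 28):
  K = 77 + 28 = 105
  Q = 154 + 51 = 205
  C = 221 + 5·105 − 2·205 = 336
Option 2 (K := 59):
  K = 59
  Q = 154
  C = 221 + 5·59 − 2·154 = 208
C: 336 − 208 = 128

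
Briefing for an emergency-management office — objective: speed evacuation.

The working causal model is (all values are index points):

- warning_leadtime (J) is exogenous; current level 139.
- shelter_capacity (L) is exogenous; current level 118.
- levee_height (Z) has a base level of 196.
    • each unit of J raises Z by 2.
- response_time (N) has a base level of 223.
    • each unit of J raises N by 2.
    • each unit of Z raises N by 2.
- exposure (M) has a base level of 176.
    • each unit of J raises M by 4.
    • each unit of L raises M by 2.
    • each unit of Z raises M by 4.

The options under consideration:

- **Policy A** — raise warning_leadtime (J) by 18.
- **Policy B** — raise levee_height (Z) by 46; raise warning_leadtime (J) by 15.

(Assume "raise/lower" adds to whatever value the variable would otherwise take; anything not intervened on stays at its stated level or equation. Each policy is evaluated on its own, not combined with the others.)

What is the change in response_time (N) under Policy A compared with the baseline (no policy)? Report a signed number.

Baseline:
  J = 139
  Z = 196 + 2·139 = 474
  N = 223 + 2·139 + 2·474 = 1449
Policy A (J + 18):
  J = 139 + 18 = 157
  Z = 196 + 2·157 = 510
  N = 223 + 2·157 + 2·510 = 1557
Change in N: 1557 − 1449 = 108

108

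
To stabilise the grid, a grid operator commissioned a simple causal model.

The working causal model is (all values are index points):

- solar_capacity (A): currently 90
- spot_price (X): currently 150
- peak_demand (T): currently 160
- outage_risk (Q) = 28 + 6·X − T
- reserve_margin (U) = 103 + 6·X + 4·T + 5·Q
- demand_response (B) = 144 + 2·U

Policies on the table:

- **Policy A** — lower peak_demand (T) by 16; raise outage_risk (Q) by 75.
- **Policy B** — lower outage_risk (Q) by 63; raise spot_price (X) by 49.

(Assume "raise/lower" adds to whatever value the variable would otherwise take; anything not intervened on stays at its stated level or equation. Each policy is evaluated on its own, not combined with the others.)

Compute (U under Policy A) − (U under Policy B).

-1058

Policy A (T − 16, Q + 75):
  X = 150
  T = 160 − 16 = 144
  Q = 28 + 6·150 − 144 (+75 from intervention) = 859
  U = 103 + 6·150 + 4·144 + 5·859 = 5874
Policy B (Q − 63, X + 49):
  X = 150 + 49 = 199
  T = 160
  Q = 28 + 6·199 − 160 (−63 from intervention) = 999
  U = 103 + 6·199 + 4·160 + 5·999 = 6932
U: 5874 − 6932 = -1058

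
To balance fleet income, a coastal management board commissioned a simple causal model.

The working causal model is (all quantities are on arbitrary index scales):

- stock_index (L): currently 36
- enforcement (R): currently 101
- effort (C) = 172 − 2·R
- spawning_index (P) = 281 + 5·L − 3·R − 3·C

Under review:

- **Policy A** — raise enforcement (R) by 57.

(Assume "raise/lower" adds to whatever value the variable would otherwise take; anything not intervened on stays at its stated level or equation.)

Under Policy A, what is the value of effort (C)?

Policy A (R + 57):
  R = 101 + 57 = 158
  C = 172 − 2·158 = -144

-144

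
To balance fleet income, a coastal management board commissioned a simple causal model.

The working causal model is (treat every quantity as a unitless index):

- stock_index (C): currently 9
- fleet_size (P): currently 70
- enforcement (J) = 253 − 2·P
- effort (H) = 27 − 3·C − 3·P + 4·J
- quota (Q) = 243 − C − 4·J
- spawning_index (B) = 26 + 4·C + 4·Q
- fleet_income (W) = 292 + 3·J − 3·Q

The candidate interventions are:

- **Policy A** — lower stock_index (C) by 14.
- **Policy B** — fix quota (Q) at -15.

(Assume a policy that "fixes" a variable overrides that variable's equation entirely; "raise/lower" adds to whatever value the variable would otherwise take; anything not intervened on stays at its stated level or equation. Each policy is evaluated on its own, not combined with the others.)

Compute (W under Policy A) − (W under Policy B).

Policy A (C − 14):
  C = 9 − 14 = -5
  P = 70
  J = 253 − 2·70 = 113
  Q = 243 − (-5) − 4·113 = -204
  W = 292 + 3·113 − 3·(-204) = 1243
Policy B (Q := -15):
  C = 9
  P = 70
  J = 253 − 2·70 = 113
  Q = -15
  W = 292 + 3·113 − 3·(-15) = 676
W: 1243 − 676 = 567

567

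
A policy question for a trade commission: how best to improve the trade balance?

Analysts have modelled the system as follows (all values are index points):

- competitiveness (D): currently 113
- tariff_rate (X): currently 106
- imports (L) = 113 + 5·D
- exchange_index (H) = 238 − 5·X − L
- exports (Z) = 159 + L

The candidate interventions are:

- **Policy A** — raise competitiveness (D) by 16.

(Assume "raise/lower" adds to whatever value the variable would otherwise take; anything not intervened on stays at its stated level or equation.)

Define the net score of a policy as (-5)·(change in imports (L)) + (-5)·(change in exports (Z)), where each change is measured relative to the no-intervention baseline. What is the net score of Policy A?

Baseline:
  D = 113
  L = 113 + 5·113 = 678
  Z = 159 + 678 = 837
Policy A (D + 16):
  D = 113 + 16 = 129
  L = 113 + 5·129 = 758
  Z = 159 + 758 = 917
ΔL = 758 − 678 = 80; ΔZ = 917 − 837 = 80
Score = (-5)·80 + (-5)·80 = -800

-800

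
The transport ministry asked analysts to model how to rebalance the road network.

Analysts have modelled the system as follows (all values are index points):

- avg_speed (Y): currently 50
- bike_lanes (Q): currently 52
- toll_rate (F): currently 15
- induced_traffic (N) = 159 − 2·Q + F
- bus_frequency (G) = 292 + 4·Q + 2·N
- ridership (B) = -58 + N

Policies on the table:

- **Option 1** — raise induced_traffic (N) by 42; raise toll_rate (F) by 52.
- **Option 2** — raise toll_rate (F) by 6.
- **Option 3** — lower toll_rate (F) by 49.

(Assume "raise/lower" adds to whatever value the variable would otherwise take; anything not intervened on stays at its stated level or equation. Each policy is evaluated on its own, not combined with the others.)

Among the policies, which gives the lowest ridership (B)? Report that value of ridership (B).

-37

Option 1 (N + 42, F + 52):
  Q = 52
  F = 15 + 52 = 67
  N = 159 − 2·52 + 67 (+42 from intervention) = 164
  B = -58 + 164 = 106
Option 2 (F + 6):
  Q = 52
  F = 15 + 6 = 21
  N = 159 − 2·52 + 21 = 76
  B = -58 + 76 = 18
Option 3 (F − 49):
  Q = 52
  F = 15 − 49 = -34
  N = 159 − 2·52 + (-34) = 21
  B = -58 + 21 = -37
Comparing — Option 1: B=106, Option 2: B=18, Option 3: B=-37. Lowest is -37 (Option 3).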